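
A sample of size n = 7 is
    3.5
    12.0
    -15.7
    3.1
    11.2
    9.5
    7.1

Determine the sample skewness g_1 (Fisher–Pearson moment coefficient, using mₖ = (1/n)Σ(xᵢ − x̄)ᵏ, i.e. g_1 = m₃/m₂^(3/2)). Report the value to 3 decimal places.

x̄ = (3.5 + 12.0 - 15.7 + 3.1 + 11.2 + 9.5 + 7.1) / 7 = 4.3857
deviations (xᵢ − x̄): -0.8857, 7.6143, -20.0857, -1.2857, 6.8143, 5.1143, 2.7143
Σ(xᵢ − x̄)² = 543.8086 ⇒ m₂ = 543.8086/7 = 77.68694
Σ(xᵢ − x̄)³ = -7194.4789 ⇒ m₃ = -7194.4789/7 = -1027.78270
m₂^(3/2) = 77.68694^(1.5) = 684.73419
g_1 = m₃ / m₂^(3/2) = -1027.78270 / 684.73419 ≈ -1.501

-1.501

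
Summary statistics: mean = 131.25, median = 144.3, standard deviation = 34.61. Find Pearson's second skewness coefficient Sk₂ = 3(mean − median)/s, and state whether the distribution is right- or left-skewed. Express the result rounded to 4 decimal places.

-1.1312, left-skewed

Sk₂ = 3(131.25 − 144.3) / 34.61 = 3 × -13.0500 / 34.61
    = -39.1500 / 34.61 ≈ -1.1312
Sk₂ < 0 ⇒ mean < median ⇒ left-skewed (negative skew).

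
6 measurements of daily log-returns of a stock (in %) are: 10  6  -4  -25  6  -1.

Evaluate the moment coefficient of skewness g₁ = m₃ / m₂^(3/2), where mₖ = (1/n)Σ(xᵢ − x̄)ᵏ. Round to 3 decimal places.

-1.187

x̄ = (10 + 6 - 4 - 25 + 6 - 1) / 6 = -1.3333
deviations (xᵢ − x̄): 11.3333, 7.3333, -2.6667, -23.6667, 7.3333, 0.3333
Σ(xᵢ − x̄)² = 803.3333 ⇒ m₂ = 803.3333/6 = 133.88889
Σ(xᵢ − x̄)³ = -11030.4444 ⇒ m₃ = -11030.4444/6 = -1838.40741
m₂^(3/2) = 133.88889^(1.5) = 1549.23324
g₁ = m₃ / m₂^(3/2) = -1838.40741 / 1549.23324 ≈ -1.187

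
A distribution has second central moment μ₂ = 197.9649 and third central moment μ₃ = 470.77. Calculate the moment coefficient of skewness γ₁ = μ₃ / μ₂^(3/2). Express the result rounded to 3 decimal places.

0.169

σ = √μ₂ = √197.9649 = 14.07000
σ³ = μ₂^(3/2) = 2785.36614
γ₁ = μ₃/σ³ = 470.77 / 2785.36614 ≈ 0.169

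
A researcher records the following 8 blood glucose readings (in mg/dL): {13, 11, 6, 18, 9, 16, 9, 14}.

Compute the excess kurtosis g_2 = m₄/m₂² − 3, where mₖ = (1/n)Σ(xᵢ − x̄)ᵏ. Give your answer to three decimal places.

x̄ = 12.0000
Σ(xᵢ − x̄)² = 112.0000 ⇒ m₂ = 14.00000
Σ(xᵢ − x̄)⁴ = 3028.0000 ⇒ m₄ = 378.50000
m₂² = 196.00000
g_2 = m₄/m₂² − 3 = 1.93112 − 3 ≈ -1.069

-1.069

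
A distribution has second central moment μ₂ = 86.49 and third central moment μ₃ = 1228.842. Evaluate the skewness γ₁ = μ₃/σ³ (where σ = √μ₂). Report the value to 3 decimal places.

1.528

σ = √μ₂ = √86.49 = 9.30000
σ³ = μ₂^(3/2) = 804.35700
γ₁ = μ₃/σ³ = 1228.842 / 804.35700 ≈ 1.528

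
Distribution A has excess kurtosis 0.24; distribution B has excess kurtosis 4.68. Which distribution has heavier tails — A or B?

Higher excess kurtosis ⇒ heavier tails relative to the normal distribution.
0.24 vs 4.68: the larger is 4.68, so B has heavier tails.

B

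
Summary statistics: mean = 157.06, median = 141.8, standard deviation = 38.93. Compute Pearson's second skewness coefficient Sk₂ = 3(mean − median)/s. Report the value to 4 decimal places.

1.1760

Sk₂ = 3(157.06 − 141.8) / 38.93 = 3 × 15.2600 / 38.93
    = 45.7800 / 38.93 ≈ 1.1760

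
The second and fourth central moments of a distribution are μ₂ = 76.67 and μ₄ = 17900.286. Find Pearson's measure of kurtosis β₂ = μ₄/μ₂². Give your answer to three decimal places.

μ₂² = 76.67² = 5878.28890
μ₄/μ₂² = 17900.286 / 5878.28890 = 3.04515
β₂ ≈ 3.045

3.045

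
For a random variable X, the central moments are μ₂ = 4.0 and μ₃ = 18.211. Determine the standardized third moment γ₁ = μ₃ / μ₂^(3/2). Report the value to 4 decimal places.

σ = √μ₂ = √4.0 = 2.00000
σ³ = μ₂^(3/2) = 8.00000
γ₁ = μ₃/σ³ = 18.211 / 8.00000 ≈ 2.2764

2.2764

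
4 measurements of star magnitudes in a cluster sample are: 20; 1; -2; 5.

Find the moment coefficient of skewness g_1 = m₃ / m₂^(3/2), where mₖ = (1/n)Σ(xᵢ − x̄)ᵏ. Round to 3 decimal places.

0.871

x̄ = (20 + 1 - 2 + 5) / 4 = 6.0000
deviations (xᵢ − x̄): 14.0000, -5.0000, -8.0000, -1.0000
Σ(xᵢ − x̄)² = 286.0000 ⇒ m₂ = 286.0000/4 = 71.50000
Σ(xᵢ − x̄)³ = 2106.0000 ⇒ m₃ = 2106.0000/4 = 526.50000
m₂^(3/2) = 71.50000^(1.5) = 604.58736
g_1 = m₃ / m₂^(3/2) = 526.50000 / 604.58736 ≈ 0.871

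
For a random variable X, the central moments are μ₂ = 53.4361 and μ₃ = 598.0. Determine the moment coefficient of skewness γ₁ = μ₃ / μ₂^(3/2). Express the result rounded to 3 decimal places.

1.531

σ = √μ₂ = √53.4361 = 7.31000
σ³ = μ₂^(3/2) = 390.61789
γ₁ = μ₃/σ³ = 598.0 / 390.61789 ≈ 1.531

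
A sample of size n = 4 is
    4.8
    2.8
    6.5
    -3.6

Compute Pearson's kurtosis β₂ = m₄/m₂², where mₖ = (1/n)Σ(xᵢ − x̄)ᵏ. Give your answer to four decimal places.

x̄ = 2.6250
Σ(xᵢ − x̄)² = 58.5275 ⇒ m₂ = 14.63187
Σ(xᵢ − x̄)⁴ = 1749.4597 ⇒ m₄ = 437.36492
m₂² = 214.09177
β₂ = m₄/m₂² = 437.36492 / 214.09177 ≈ 2.0429

2.0429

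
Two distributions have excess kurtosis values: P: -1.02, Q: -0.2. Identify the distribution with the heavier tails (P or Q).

Q

Higher excess kurtosis ⇒ heavier tails relative to the normal distribution.
-1.02 vs -0.2: the larger is -0.2, so Q has heavier tails.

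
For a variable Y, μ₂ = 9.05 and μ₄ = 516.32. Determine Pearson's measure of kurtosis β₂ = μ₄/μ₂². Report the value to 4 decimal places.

μ₂² = 9.05² = 81.90250
μ₄/μ₂² = 516.32 / 81.90250 = 6.30408
β₂ ≈ 6.3041

6.3041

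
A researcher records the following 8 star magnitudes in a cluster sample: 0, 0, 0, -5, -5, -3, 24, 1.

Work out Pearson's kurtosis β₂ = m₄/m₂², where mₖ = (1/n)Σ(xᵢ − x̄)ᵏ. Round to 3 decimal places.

x̄ = 1.5000
Σ(xᵢ − x̄)² = 618.0000 ⇒ m₂ = 77.25000
Σ(xᵢ − x̄)⁴ = 260284.5000 ⇒ m₄ = 32535.56250
m₂² = 5967.56250
β₂ = m₄/m₂² = 32535.56250 / 5967.56250 ≈ 5.452

5.452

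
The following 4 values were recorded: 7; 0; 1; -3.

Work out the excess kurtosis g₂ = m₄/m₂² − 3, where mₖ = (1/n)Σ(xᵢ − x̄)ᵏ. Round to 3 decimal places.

-0.956

x̄ = 1.2500
Σ(xᵢ − x̄)² = 52.7500 ⇒ m₂ = 13.18750
Σ(xᵢ − x̄)⁴ = 1421.8281 ⇒ m₄ = 355.45703
m₂² = 173.91016
g₂ = m₄/m₂² − 3 = 2.04391 − 3 ≈ -0.956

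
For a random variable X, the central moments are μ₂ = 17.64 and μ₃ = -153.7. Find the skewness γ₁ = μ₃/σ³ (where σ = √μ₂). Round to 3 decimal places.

σ = √μ₂ = √17.64 = 4.20000
σ³ = μ₂^(3/2) = 74.08800
γ₁ = μ₃/σ³ = -153.7 / 74.08800 ≈ -2.075

-2.075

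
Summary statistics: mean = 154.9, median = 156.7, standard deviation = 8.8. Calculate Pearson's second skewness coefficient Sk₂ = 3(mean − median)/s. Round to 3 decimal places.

Sk₂ = 3(154.9 − 156.7) / 8.8 = 3 × -1.8000 / 8.8
    = -5.4000 / 8.8 ≈ -0.614

-0.614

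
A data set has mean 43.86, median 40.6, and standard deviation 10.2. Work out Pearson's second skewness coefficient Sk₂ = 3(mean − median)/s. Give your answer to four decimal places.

Sk₂ = 3(43.86 − 40.6) / 10.2 = 3 × 3.2600 / 10.2
    = 9.7800 / 10.2 ≈ 0.9588

0.9588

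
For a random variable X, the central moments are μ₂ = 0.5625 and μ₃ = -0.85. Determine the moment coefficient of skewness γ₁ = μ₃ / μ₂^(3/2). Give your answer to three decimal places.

σ = √μ₂ = √0.5625 = 0.75000
σ³ = μ₂^(3/2) = 0.42188
γ₁ = μ₃/σ³ = -0.85 / 0.42188 ≈ -2.015

-2.015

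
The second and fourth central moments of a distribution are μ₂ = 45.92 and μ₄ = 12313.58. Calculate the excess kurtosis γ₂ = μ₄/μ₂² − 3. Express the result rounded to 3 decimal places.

2.840

μ₂² = 45.92² = 2108.64640
μ₄/μ₂² = 12313.58 / 2108.64640 = 5.83957
γ₂ = 5.83957 − 3 ≈ 2.840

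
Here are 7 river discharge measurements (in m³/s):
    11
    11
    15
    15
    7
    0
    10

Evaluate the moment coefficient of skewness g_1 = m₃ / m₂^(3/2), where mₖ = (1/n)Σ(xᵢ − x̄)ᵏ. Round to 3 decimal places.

-0.916

x̄ = (11 + 11 + 15 + 15 + 7 + 0 + 10) / 7 = 9.8571
deviations (xᵢ − x̄): 1.1429, 1.1429, 5.1429, 5.1429, -2.8571, -9.8571, 0.1429
Σ(xᵢ − x̄)² = 160.8571 ⇒ m₂ = 160.8571/7 = 22.97959
Σ(xᵢ − x̄)³ = -706.0408 ⇒ m₃ = -706.0408/7 = -100.86297
m₂^(3/2) = 22.97959^(1.5) = 110.15735
g_1 = m₃ / m₂^(3/2) = -100.86297 / 110.15735 ≈ -0.916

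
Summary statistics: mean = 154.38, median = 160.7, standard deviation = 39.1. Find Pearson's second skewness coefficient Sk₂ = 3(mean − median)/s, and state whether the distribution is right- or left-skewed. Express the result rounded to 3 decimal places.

Sk₂ = 3(154.38 − 160.7) / 39.1 = 3 × -6.3200 / 39.1
    = -18.9600 / 39.1 ≈ -0.485
Sk₂ < 0 ⇒ mean < median ⇒ left-skewed (negative skew).

-0.485, left-skewed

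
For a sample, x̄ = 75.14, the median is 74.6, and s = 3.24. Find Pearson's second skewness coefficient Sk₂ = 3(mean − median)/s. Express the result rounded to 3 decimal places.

0.500

Sk₂ = 3(75.14 − 74.6) / 3.24 = 3 × 0.5400 / 3.24
    = 1.6200 / 3.24 ≈ 0.500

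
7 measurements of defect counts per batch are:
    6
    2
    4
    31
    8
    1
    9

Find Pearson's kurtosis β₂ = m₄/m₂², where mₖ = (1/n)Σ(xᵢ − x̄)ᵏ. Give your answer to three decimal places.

4.438

x̄ = 8.7143
Σ(xᵢ − x̄)² = 631.4286 ⇒ m₂ = 90.20408
Σ(xᵢ − x̄)⁴ = 252786.5539 ⇒ m₄ = 36112.36485
m₂² = 8136.77634
β₂ = m₄/m₂² = 36112.36485 / 8136.77634 ≈ 4.438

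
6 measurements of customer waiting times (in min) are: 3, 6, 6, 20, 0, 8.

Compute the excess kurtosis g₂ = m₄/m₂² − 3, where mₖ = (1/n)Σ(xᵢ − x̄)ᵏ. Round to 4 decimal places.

0.2164

x̄ = 7.1667
Σ(xᵢ − x̄)² = 236.8333 ⇒ m₂ = 39.47222
Σ(xᵢ − x̄)⁴ = 30067.8194 ⇒ m₄ = 5011.30324
m₂² = 1558.05633
g₂ = m₄/m₂² − 3 = 3.21638 − 3 ≈ 0.2164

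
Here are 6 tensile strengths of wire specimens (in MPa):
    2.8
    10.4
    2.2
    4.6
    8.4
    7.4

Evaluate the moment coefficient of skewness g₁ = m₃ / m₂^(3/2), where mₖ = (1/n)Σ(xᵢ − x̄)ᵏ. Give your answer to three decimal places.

x̄ = (2.8 + 10.4 + 2.2 + 4.6 + 8.4 + 7.4) / 6 = 5.9667
deviations (xᵢ − x̄): -3.1667, 4.4333, -3.7667, -1.3667, 2.4333, 1.4333
Σ(xᵢ − x̄)² = 53.7133 ⇒ m₂ = 53.7133/6 = 8.95222
Σ(xᵢ − x̄)³ = 16.7396 ⇒ m₃ = 16.7396/6 = 2.78993
m₂^(3/2) = 8.95222^(1.5) = 26.78529
g₁ = m₃ / m₂^(3/2) = 2.78993 / 26.78529 ≈ 0.104

0.104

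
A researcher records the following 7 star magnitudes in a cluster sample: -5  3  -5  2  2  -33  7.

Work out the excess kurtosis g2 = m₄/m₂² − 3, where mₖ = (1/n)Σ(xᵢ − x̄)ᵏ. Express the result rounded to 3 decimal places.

x̄ = -4.1429
Σ(xᵢ − x̄)² = 1084.8571 ⇒ m₂ = 154.97959
Σ(xᵢ − x̄)⁴ = 714315.5627 ⇒ m₄ = 102045.08038
m₂² = 24018.67389
g2 = m₄/m₂² − 3 = 4.24857 − 3 ≈ 1.249

1.249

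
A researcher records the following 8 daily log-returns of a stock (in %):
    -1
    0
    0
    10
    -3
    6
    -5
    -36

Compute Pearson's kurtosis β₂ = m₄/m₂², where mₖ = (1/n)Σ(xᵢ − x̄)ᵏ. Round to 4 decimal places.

x̄ = -3.6250
Σ(xᵢ − x̄)² = 1361.8750 ⇒ m₂ = 170.23438
Σ(xᵢ − x̄)⁴ = 1142040.0566 ⇒ m₄ = 142755.00708
m₂² = 28979.74243
β₂ = m₄/m₂² = 142755.00708 / 28979.74243 ≈ 4.9260

4.9260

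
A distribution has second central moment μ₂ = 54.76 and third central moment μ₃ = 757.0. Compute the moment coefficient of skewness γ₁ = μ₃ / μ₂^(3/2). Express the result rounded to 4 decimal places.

σ = √μ₂ = √54.76 = 7.40000
σ³ = μ₂^(3/2) = 405.22400
γ₁ = μ₃/σ³ = 757.0 / 405.22400 ≈ 1.8681

1.8681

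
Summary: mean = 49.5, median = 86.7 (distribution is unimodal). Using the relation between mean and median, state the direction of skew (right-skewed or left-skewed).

mean − median = 49.5 − 86.7 = -37.2
mean < median ⇒ the longer tail is on the left ⇒ left-skewed (negatively skewed).

left-skewed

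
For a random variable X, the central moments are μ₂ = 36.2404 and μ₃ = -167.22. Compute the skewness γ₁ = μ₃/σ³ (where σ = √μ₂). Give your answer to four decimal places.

σ = √μ₂ = √36.2404 = 6.02000
σ³ = μ₂^(3/2) = 218.16721
γ₁ = μ₃/σ³ = -167.22 / 218.16721 ≈ -0.7665

-0.7665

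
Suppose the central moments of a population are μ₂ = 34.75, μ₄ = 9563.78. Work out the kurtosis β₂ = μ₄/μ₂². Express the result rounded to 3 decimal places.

μ₂² = 34.75² = 1207.56250
μ₄/μ₂² = 9563.78 / 1207.56250 = 7.91990
β₂ ≈ 7.920

7.920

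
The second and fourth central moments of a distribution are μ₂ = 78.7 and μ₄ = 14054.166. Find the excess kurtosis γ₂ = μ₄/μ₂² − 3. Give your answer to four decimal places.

-0.7309

μ₂² = 78.7² = 6193.69000
μ₄/μ₂² = 14054.166 / 6193.69000 = 2.26911
γ₂ = 2.26911 − 3 ≈ -0.7309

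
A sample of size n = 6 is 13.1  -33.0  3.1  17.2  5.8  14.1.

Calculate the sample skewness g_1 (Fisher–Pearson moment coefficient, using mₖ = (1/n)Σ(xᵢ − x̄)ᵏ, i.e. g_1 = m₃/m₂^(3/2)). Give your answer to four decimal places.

-1.4763

x̄ = (13.1 - 33.0 + 3.1 + 17.2 + 5.8 + 14.1) / 6 = 3.3833
deviations (xᵢ − x̄): 9.7167, -36.3833, -0.2833, 13.8167, 2.4167, 10.7167
Σ(xᵢ − x̄)² = 1729.8283 ⇒ m₂ = 1729.8283/6 = 288.30472
Σ(xᵢ − x̄)³ = -43362.4676 ⇒ m₃ = -43362.4676/6 = -7227.07793
m₂^(3/2) = 288.30472^(1.5) = 4895.28108
g_1 = m₃ / m₂^(3/2) = -7227.07793 / 4895.28108 ≈ -1.4763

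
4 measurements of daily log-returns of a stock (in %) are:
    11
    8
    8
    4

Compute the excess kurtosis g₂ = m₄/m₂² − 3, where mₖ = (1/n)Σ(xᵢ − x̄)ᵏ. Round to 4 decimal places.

-0.9801

x̄ = 7.7500
Σ(xᵢ − x̄)² = 24.7500 ⇒ m₂ = 6.18750
Σ(xᵢ − x̄)⁴ = 309.3281 ⇒ m₄ = 77.33203
m₂² = 38.28516
g₂ = m₄/m₂² − 3 = 2.01990 − 3 ≈ -0.9801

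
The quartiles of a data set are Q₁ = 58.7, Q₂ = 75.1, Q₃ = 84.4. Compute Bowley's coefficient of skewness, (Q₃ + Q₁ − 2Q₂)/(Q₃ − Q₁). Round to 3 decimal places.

-0.276

numerator: Q₃ + Q₁ − 2Q₂ = 84.4 + 58.7 − 2×75.1 = -7.1000
denominator: Q₃ − Q₁ = 84.4 − 58.7 = 25.7000
Bowley skewness = -7.1000 / 25.7000 ≈ -0.276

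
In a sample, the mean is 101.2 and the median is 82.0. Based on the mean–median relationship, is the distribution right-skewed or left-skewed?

right-skewed

mean − median = 101.2 − 82.0 = 19.2
mean > median ⇒ the longer tail is on the right ⇒ right-skewed (positively skewed).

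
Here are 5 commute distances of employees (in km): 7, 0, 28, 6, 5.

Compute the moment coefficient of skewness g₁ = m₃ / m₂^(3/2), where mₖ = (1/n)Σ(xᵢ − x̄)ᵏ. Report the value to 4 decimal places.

1.2583

x̄ = (7 + 0 + 28 + 6 + 5) / 5 = 9.2000
deviations (xᵢ − x̄): -2.2000, -9.2000, 18.8000, -3.2000, -4.2000
Σ(xᵢ − x̄)² = 470.8000 ⇒ m₂ = 470.8000/5 = 94.16000
Σ(xᵢ − x̄)³ = 5748.4800 ⇒ m₃ = 5748.4800/5 = 1149.69600
m₂^(3/2) = 94.16000^(1.5) = 913.69169
g₁ = m₃ / m₂^(3/2) = 1149.69600 / 913.69169 ≈ 1.2583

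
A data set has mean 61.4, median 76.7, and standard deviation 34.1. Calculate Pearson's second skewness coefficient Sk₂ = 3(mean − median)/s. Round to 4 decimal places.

-1.3460

Sk₂ = 3(61.4 − 76.7) / 34.1 = 3 × -15.3000 / 34.1
    = -45.9000 / 34.1 ≈ -1.3460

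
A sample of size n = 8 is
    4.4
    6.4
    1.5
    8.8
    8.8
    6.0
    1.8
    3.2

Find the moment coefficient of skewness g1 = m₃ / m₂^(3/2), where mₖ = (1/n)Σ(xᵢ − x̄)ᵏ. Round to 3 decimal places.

0.079

x̄ = (4.4 + 6.4 + 1.5 + 8.8 + 8.8 + 6.0 + 1.8 + 3.2) / 8 = 5.1125
deviations (xᵢ − x̄): -0.7125, 1.2875, -3.6125, 3.6875, 3.6875, 0.8875, -3.3125, -1.9125
Σ(xᵢ − x̄)² = 57.8288 ⇒ m₂ = 57.8288/8 = 7.22859
Σ(xᵢ − x̄)³ = 12.2684 ⇒ m₃ = 12.2684/8 = 1.53355
m₂^(3/2) = 7.22859^(1.5) = 19.43483
g1 = m₃ / m₂^(3/2) = 1.53355 / 19.43483 ≈ 0.079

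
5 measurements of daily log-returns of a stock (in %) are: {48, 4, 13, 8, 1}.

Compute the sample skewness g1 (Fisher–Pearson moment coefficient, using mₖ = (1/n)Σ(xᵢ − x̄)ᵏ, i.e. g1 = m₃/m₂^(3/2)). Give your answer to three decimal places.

x̄ = (48 + 4 + 13 + 8 + 1) / 5 = 14.8000
deviations (xᵢ − x̄): 33.2000, -10.8000, -1.8000, -6.8000, -13.8000
Σ(xᵢ − x̄)² = 1458.8000 ⇒ m₂ = 1458.8000/5 = 291.76000
Σ(xᵢ − x̄)³ = 32386.3200 ⇒ m₃ = 32386.3200/5 = 6477.26400
m₂^(3/2) = 291.76000^(1.5) = 4983.54777
g1 = m₃ / m₂^(3/2) = 6477.26400 / 4983.54777 ≈ 1.300

1.300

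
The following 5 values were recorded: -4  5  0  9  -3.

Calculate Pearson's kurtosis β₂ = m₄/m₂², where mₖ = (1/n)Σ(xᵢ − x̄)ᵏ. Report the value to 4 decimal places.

x̄ = 1.4000
Σ(xᵢ − x̄)² = 121.2000 ⇒ m₂ = 24.24000
Σ(xᵢ − x̄)⁴ = 4733.1360 ⇒ m₄ = 946.62720
m₂² = 587.57760
β₂ = m₄/m₂² = 946.62720 / 587.57760 ≈ 1.6111

1.6111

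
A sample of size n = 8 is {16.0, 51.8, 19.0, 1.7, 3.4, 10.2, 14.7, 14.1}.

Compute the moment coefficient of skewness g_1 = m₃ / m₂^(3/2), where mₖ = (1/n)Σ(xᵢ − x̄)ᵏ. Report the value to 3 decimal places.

x̄ = (16.0 + 51.8 + 19.0 + 1.7 + 3.4 + 10.2 + 14.7 + 14.1) / 8 = 16.3625
deviations (xᵢ − x̄): -0.3625, 35.4375, 2.6375, -14.6625, -12.9625, -6.1625, -1.6625, -2.2625
Σ(xᵢ − x̄)² = 1691.7788 ⇒ m₂ = 1691.7788/8 = 211.47234
Σ(xᵢ − x̄)³ = 38940.7705 ⇒ m₃ = 38940.7705/8 = 4867.59632
m₂^(3/2) = 211.47234^(1.5) = 3075.24958
g_1 = m₃ / m₂^(3/2) = 4867.59632 / 3075.24958 ≈ 1.583

1.583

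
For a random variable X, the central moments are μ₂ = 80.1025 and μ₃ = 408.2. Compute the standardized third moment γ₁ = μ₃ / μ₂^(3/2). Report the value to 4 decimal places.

0.5694

σ = √μ₂ = √80.1025 = 8.95000
σ³ = μ₂^(3/2) = 716.91738
γ₁ = μ₃/σ³ = 408.2 / 716.91738 ≈ 0.5694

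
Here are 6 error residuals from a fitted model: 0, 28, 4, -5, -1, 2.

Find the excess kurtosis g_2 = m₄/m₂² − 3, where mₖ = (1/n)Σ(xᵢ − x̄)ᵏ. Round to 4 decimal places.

x̄ = 4.6667
Σ(xᵢ − x̄)² = 699.3333 ⇒ m₂ = 116.55556
Σ(xᵢ − x̄)⁴ = 306707.7778 ⇒ m₄ = 51117.96296
m₂² = 13585.19753
g_2 = m₄/m₂² − 3 = 3.76277 − 3 ≈ 0.7628

0.7628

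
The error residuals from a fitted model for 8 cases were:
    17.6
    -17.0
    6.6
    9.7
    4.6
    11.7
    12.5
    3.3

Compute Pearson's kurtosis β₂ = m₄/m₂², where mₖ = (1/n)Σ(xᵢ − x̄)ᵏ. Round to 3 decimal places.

x̄ = 6.1250
Σ(xᵢ − x̄)² = 761.4750 ⇒ m₂ = 95.18438
Σ(xᵢ − x̄)⁴ = 306162.9037 ⇒ m₄ = 38270.36297
m₂² = 9060.06524
β₂ = m₄/m₂² = 38270.36297 / 9060.06524 ≈ 4.224

4.224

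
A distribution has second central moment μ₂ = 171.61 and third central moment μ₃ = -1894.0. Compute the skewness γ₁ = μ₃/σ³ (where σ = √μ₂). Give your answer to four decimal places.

-0.8425

σ = √μ₂ = √171.61 = 13.10000
σ³ = μ₂^(3/2) = 2248.09100
γ₁ = μ₃/σ³ = -1894.0 / 2248.09100 ≈ -0.8425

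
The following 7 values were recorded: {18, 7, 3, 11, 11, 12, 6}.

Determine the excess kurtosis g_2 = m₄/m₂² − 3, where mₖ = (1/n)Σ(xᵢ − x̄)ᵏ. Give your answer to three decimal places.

x̄ = 9.7143
Σ(xᵢ − x̄)² = 143.4286 ⇒ m₂ = 20.48980
Σ(xᵢ − x̄)⁴ = 7022.9621 ⇒ m₄ = 1003.28030
m₂² = 419.83174
g_2 = m₄/m₂² − 3 = 2.38972 − 3 ≈ -0.610

-0.610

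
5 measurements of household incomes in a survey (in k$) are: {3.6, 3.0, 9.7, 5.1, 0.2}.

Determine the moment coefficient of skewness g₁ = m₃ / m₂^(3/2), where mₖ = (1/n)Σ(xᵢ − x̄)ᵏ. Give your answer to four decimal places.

0.5485

x̄ = (3.6 + 3.0 + 9.7 + 5.1 + 0.2) / 5 = 4.3200
deviations (xᵢ − x̄): -0.7200, -1.3200, 5.3800, 0.7800, -4.1200
Σ(xᵢ − x̄)² = 48.7880 ⇒ m₂ = 48.7880/5 = 9.75760
Σ(xᵢ − x̄)³ = 83.5877 ⇒ m₃ = 83.5877/5 = 16.71754
m₂^(3/2) = 9.75760^(1.5) = 30.47997
g₁ = m₃ / m₂^(3/2) = 16.71754 / 30.47997 ≈ 0.5485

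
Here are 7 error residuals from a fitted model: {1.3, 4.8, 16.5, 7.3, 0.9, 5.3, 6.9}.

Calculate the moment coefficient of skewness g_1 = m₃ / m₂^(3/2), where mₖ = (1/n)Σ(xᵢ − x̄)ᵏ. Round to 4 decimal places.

1.0872

x̄ = (1.3 + 4.8 + 16.5 + 7.3 + 0.9 + 5.3 + 6.9) / 7 = 6.1429
deviations (xᵢ − x̄): -4.8429, -1.3429, 10.3571, 1.1571, -5.2429, -0.8429, 0.7571
Σ(xᵢ − x̄)² = 162.6371 ⇒ m₂ = 162.6371/7 = 23.23388
Σ(xᵢ − x̄)³ = 852.2840 ⇒ m₃ = 852.2840/7 = 121.75485
m₂^(3/2) = 23.23388^(1.5) = 111.99085
g_1 = m₃ / m₂^(3/2) = 121.75485 / 111.99085 ≈ 1.0872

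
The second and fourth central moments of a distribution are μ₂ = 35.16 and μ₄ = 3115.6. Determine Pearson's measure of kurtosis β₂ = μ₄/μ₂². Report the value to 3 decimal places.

μ₂² = 35.16² = 1236.22560
μ₄/μ₂² = 3115.6 / 1236.22560 = 2.52025
β₂ ≈ 2.520

2.520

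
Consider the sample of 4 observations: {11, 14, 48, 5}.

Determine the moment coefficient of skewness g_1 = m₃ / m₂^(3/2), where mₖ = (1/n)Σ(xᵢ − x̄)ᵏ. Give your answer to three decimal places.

x̄ = (11 + 14 + 48 + 5) / 4 = 19.5000
deviations (xᵢ − x̄): -8.5000, -5.5000, 28.5000, -14.5000
Σ(xᵢ − x̄)² = 1125.0000 ⇒ m₂ = 1125.0000/4 = 281.25000
Σ(xᵢ − x̄)³ = 19320.0000 ⇒ m₃ = 19320.0000/4 = 4830.00000
m₂^(3/2) = 281.25000^(1.5) = 4716.70589
g_1 = m₃ / m₂^(3/2) = 4830.00000 / 4716.70589 ≈ 1.024

1.024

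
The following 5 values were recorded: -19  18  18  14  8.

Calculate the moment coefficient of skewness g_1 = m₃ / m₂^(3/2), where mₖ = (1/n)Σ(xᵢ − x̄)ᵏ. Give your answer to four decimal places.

x̄ = (-19 + 18 + 18 + 14 + 8) / 5 = 7.8000
deviations (xᵢ − x̄): -26.8000, 10.2000, 10.2000, 6.2000, 0.2000
Σ(xᵢ − x̄)² = 964.8000 ⇒ m₂ = 964.8000/5 = 192.96000
Σ(xᵢ − x̄)³ = -16888.0800 ⇒ m₃ = -16888.0800/5 = -3377.61600
m₂^(3/2) = 192.96000^(1.5) = 2680.40819
g_1 = m₃ / m₂^(3/2) = -3377.61600 / 2680.40819 ≈ -1.2601

-1.2601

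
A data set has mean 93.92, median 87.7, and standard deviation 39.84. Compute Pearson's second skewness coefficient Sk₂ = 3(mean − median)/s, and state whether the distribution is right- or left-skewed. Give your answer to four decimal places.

Sk₂ = 3(93.92 − 87.7) / 39.84 = 3 × 6.2200 / 39.84
    = 18.6600 / 39.84 ≈ 0.4684
Sk₂ > 0 ⇒ mean > median ⇒ right-skewed (positive skew).

0.4684, right-skewed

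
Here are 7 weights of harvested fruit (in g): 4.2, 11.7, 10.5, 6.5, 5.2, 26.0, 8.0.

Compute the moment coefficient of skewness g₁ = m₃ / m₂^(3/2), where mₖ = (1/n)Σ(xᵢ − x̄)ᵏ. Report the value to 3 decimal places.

x̄ = (4.2 + 11.7 + 10.5 + 6.5 + 5.2 + 26.0 + 8.0) / 7 = 10.3000
deviations (xᵢ − x̄): -6.1000, 1.4000, 0.2000, -3.8000, -5.1000, 15.7000, -2.3000
Σ(xᵢ − x̄)² = 331.4400 ⇒ m₂ = 331.4400/7 = 47.34857
Σ(xᵢ − x̄)³ = 3445.9740 ⇒ m₃ = 3445.9740/7 = 492.28200
m₂^(3/2) = 47.34857^(1.5) = 325.80693
g₁ = m₃ / m₂^(3/2) = 492.28200 / 325.80693 ≈ 1.511

1.511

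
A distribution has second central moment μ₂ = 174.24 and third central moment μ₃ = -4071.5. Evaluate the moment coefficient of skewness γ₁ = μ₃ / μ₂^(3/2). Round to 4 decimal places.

-1.7702

σ = √μ₂ = √174.24 = 13.20000
σ³ = μ₂^(3/2) = 2299.96800
γ₁ = μ₃/σ³ = -4071.5 / 2299.96800 ≈ -1.7702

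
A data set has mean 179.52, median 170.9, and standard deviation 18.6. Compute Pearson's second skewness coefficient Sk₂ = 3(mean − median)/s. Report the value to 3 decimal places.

1.390

Sk₂ = 3(179.52 − 170.9) / 18.6 = 3 × 8.6200 / 18.6
    = 25.8600 / 18.6 ≈ 1.390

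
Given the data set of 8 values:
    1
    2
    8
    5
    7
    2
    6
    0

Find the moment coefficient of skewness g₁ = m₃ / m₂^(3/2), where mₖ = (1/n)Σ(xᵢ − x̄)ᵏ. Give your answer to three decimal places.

0.094

x̄ = (1 + 2 + 8 + 5 + 7 + 2 + 6 + 0) / 8 = 3.8750
deviations (xᵢ − x̄): -2.8750, -1.8750, 4.1250, 1.1250, 3.1250, -1.8750, 2.1250, -3.8750
Σ(xᵢ − x̄)² = 62.8750 ⇒ m₂ = 62.8750/8 = 7.85938
Σ(xᵢ − x̄)³ = 16.5938 ⇒ m₃ = 16.5938/8 = 2.07422
m₂^(3/2) = 7.85938^(1.5) = 22.03343
g₁ = m₃ / m₂^(3/2) = 2.07422 / 22.03343 ≈ 0.094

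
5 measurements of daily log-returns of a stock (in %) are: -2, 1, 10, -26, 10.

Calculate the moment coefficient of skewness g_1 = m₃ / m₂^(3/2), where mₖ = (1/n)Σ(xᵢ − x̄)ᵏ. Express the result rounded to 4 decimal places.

-1.0357

x̄ = (-2 + 1 + 10 - 26 + 10) / 5 = -1.4000
deviations (xᵢ − x̄): -0.6000, 2.4000, 11.4000, -24.6000, 11.4000
Σ(xᵢ − x̄)² = 871.2000 ⇒ m₂ = 871.2000/5 = 174.24000
Σ(xᵢ − x̄)³ = -11910.2400 ⇒ m₃ = -11910.2400/5 = -2382.04800
m₂^(3/2) = 174.24000^(1.5) = 2299.96800
g_1 = m₃ / m₂^(3/2) = -2382.04800 / 2299.96800 ≈ -1.0357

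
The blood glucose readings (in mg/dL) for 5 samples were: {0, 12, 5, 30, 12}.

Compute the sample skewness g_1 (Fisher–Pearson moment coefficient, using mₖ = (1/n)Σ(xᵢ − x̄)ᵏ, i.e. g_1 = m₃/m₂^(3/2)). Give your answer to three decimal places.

0.775

x̄ = (0 + 12 + 5 + 30 + 12) / 5 = 11.8000
deviations (xᵢ − x̄): -11.8000, 0.2000, -6.8000, 18.2000, 0.2000
Σ(xᵢ − x̄)² = 516.8000 ⇒ m₂ = 516.8000/5 = 103.36000
Σ(xᵢ − x̄)³ = 4071.1200 ⇒ m₃ = 4071.1200/5 = 814.22400
m₂^(3/2) = 103.36000^(1.5) = 1050.82102
g_1 = m₃ / m₂^(3/2) = 814.22400 / 1050.82102 ≈ 0.775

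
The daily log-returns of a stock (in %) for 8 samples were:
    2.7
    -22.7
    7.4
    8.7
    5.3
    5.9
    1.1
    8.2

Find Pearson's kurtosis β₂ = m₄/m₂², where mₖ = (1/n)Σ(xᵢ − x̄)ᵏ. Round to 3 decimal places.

5.423

x̄ = 2.0750
Σ(xᵢ − x̄)² = 749.9350 ⇒ m₂ = 93.74188
Σ(xᵢ − x̄)⁴ = 381212.3423 ⇒ m₄ = 47651.54278
m₂² = 8787.53913
β₂ = m₄/m₂² = 47651.54278 / 8787.53913 ≈ 5.423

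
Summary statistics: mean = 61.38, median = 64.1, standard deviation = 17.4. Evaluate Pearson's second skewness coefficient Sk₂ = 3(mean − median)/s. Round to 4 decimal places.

-0.4690

Sk₂ = 3(61.38 − 64.1) / 17.4 = 3 × -2.7200 / 17.4
    = -8.1600 / 17.4 ≈ -0.4690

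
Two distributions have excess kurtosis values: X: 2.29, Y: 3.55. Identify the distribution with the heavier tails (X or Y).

Y

Higher excess kurtosis ⇒ heavier tails relative to the normal distribution.
2.29 vs 3.55: the larger is 3.55, so Y has heavier tails.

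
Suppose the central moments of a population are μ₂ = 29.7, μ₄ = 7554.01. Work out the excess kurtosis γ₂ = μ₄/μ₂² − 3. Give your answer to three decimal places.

μ₂² = 29.7² = 882.09000
μ₄/μ₂² = 7554.01 / 882.09000 = 8.56376
γ₂ = 8.56376 − 3 ≈ 5.564

5.564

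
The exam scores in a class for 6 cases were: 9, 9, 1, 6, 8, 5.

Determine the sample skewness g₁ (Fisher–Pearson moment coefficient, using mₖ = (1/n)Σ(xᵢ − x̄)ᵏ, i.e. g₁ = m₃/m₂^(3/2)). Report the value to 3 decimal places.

x̄ = (9 + 9 + 1 + 6 + 8 + 5) / 6 = 6.3333
deviations (xᵢ − x̄): 2.6667, 2.6667, -5.3333, -0.3333, 1.6667, -1.3333
Σ(xᵢ − x̄)² = 47.3333 ⇒ m₂ = 47.3333/6 = 7.88889
Σ(xᵢ − x̄)³ = -111.5556 ⇒ m₃ = -111.5556/6 = -18.59259
m₂^(3/2) = 7.88889^(1.5) = 22.15765
g₁ = m₃ / m₂^(3/2) = -18.59259 / 22.15765 ≈ -0.839

-0.839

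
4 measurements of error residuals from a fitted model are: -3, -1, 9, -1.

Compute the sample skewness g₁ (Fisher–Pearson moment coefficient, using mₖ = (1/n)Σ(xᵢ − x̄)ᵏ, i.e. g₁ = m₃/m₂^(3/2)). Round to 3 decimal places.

x̄ = (-3 - 1 + 9 - 1) / 4 = 1.0000
deviations (xᵢ − x̄): -4.0000, -2.0000, 8.0000, -2.0000
Σ(xᵢ − x̄)² = 88.0000 ⇒ m₂ = 88.0000/4 = 22.00000
Σ(xᵢ − x̄)³ = 432.0000 ⇒ m₃ = 432.0000/4 = 108.00000
m₂^(3/2) = 22.00000^(1.5) = 103.18915
g₁ = m₃ / m₂^(3/2) = 108.00000 / 103.18915 ≈ 1.047

1.047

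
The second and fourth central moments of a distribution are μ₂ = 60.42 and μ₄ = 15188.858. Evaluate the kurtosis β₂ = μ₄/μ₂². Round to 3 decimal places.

μ₂² = 60.42² = 3650.57640
μ₄/μ₂² = 15188.858 / 3650.57640 = 4.16067
β₂ ≈ 4.161

4.161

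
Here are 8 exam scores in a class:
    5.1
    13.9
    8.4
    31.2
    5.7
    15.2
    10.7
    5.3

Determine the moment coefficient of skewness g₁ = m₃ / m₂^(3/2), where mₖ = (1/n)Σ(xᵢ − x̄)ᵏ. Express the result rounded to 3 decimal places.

x̄ = (5.1 + 13.9 + 8.4 + 31.2 + 5.7 + 15.2 + 10.7 + 5.3) / 8 = 11.9375
deviations (xᵢ − x̄): -6.8375, 1.9625, -3.5375, 19.2625, -6.2375, 3.2625, -1.2375, -6.6375
Σ(xᵢ − x̄)² = 529.2987 ⇒ m₂ = 529.2987/8 = 66.16234
Σ(xᵢ − x̄)³ = 6288.5885 ⇒ m₃ = 6288.5885/8 = 786.07356
m₂^(3/2) = 66.16234^(1.5) = 538.16608
g₁ = m₃ / m₂^(3/2) = 786.07356 / 538.16608 ≈ 1.461

1.461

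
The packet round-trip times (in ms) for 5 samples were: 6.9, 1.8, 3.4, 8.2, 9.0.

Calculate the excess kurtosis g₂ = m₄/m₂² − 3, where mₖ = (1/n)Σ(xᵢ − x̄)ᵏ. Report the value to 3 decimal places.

x̄ = 5.8600
Σ(xᵢ − x̄)² = 38.9520 ⇒ m₂ = 7.79040
Σ(xᵢ − x̄)⁴ = 436.6947 ⇒ m₄ = 87.33894
m₂² = 60.69033
g₂ = m₄/m₂² − 3 = 1.43909 − 3 ≈ -1.561

-1.561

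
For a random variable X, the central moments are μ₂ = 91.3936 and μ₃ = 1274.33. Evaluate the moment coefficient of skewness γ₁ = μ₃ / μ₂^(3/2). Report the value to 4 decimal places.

σ = √μ₂ = √91.3936 = 9.56000
σ³ = μ₂^(3/2) = 873.72282
γ₁ = μ₃/σ³ = 1274.33 / 873.72282 ≈ 1.4585

1.4585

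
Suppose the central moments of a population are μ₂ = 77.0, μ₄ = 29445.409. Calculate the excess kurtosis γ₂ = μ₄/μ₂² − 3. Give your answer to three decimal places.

μ₂² = 77.0² = 5929.00000
μ₄/μ₂² = 29445.409 / 5929.00000 = 4.96634
γ₂ = 4.96634 − 3 ≈ 1.966

1.966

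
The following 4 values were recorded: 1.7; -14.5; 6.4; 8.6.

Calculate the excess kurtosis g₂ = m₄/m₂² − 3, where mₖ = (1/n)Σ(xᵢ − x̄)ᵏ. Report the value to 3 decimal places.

-0.878

x̄ = 0.5500
Σ(xᵢ − x̄)² = 326.8500 ⇒ m₂ = 81.71250
Σ(xᵢ − x̄)⁴ = 56675.6750 ⇒ m₄ = 14168.91876
m₂² = 6676.93266
g₂ = m₄/m₂² − 3 = 2.12207 − 3 ≈ -0.878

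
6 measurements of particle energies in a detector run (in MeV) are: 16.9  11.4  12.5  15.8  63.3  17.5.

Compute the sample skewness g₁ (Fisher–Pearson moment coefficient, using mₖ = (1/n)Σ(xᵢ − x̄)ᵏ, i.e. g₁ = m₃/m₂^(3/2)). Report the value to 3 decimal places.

x̄ = (16.9 + 11.4 + 12.5 + 15.8 + 63.3 + 17.5) / 6 = 22.9000
deviations (xᵢ − x̄): -6.0000, -11.5000, -10.4000, -7.1000, 40.4000, -5.4000
Σ(xᵢ − x̄)² = 1988.1400 ⇒ m₂ = 1988.1400/6 = 331.35667
Σ(xᵢ − x̄)³ = 62562.1500 ⇒ m₃ = 62562.1500/6 = 10427.02500
m₂^(3/2) = 331.35667^(1.5) = 6031.75328
g₁ = m₃ / m₂^(3/2) = 10427.02500 / 6031.75328 ≈ 1.729

1.729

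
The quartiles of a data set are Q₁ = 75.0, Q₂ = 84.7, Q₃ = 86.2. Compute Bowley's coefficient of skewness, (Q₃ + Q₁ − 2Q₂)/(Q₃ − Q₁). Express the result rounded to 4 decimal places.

numerator: Q₃ + Q₁ − 2Q₂ = 86.2 + 75.0 − 2×84.7 = -8.2000
denominator: Q₃ − Q₁ = 86.2 − 75.0 = 11.2000
Bowley skewness = -8.2000 / 11.2000 ≈ -0.7321

-0.7321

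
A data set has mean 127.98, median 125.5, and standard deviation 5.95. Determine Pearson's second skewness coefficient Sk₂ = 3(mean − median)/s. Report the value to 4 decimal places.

Sk₂ = 3(127.98 − 125.5) / 5.95 = 3 × 2.4800 / 5.95
    = 7.4400 / 5.95 ≈ 1.2504

1.2504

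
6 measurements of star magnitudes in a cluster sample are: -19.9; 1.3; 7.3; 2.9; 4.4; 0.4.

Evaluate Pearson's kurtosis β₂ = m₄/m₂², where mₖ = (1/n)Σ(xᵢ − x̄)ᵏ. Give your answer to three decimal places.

3.786

x̄ = -0.6000
Σ(xᵢ − x̄)² = 476.7600 ⇒ m₂ = 79.46000
Σ(xᵢ − x̄)⁴ = 143432.9028 ⇒ m₄ = 23905.48380
m₂² = 6313.89160
β₂ = m₄/m₂² = 23905.48380 / 6313.89160 ≈ 3.786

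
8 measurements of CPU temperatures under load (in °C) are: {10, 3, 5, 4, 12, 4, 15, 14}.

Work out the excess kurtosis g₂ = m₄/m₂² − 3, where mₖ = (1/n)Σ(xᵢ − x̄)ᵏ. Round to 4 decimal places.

x̄ = 8.3750
Σ(xᵢ − x̄)² = 169.8750 ⇒ m₂ = 21.23438
Σ(xᵢ − x̄)⁴ = 4804.3066 ⇒ m₄ = 600.53833
m₂² = 450.89868
g₂ = m₄/m₂² − 3 = 1.33187 − 3 ≈ -1.6681

-1.6681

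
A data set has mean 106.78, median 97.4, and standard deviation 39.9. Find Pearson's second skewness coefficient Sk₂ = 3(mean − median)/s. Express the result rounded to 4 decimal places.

Sk₂ = 3(106.78 − 97.4) / 39.9 = 3 × 9.3800 / 39.9
    = 28.1400 / 39.9 ≈ 0.7053

0.7053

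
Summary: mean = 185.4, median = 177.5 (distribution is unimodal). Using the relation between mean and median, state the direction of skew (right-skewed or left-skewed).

right-skewed

mean − median = 185.4 − 177.5 = 7.9
mean > median ⇒ the longer tail is on the right ⇒ right-skewed (positively skewed).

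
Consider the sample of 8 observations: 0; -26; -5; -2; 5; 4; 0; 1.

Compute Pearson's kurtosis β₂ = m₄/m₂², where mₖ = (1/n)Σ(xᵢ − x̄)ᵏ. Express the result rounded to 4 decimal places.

x̄ = -2.8750
Σ(xᵢ − x̄)² = 680.8750 ⇒ m₂ = 85.10938
Σ(xᵢ − x̄)⁴ = 292437.3379 ⇒ m₄ = 36554.66724
m₂² = 7243.60571
β₂ = m₄/m₂² = 36554.66724 / 7243.60571 ≈ 5.0465

5.0465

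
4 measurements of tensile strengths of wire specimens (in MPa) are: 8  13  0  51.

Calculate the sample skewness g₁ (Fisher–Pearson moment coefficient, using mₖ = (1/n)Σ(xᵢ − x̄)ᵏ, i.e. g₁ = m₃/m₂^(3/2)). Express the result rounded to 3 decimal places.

x̄ = (8 + 13 + 0 + 51) / 4 = 18.0000
deviations (xᵢ − x̄): -10.0000, -5.0000, -18.0000, 33.0000
Σ(xᵢ − x̄)² = 1538.0000 ⇒ m₂ = 1538.0000/4 = 384.50000
Σ(xᵢ − x̄)³ = 28980.0000 ⇒ m₃ = 28980.0000/4 = 7245.00000
m₂^(3/2) = 384.50000^(1.5) = 7539.53421
g₁ = m₃ / m₂^(3/2) = 7245.00000 / 7539.53421 ≈ 0.961

0.961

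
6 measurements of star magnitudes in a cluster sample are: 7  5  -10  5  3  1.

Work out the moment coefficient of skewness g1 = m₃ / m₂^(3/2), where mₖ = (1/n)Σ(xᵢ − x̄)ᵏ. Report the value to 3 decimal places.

x̄ = (7 + 5 - 10 + 5 + 3 + 1) / 6 = 1.8333
deviations (xᵢ − x̄): 5.1667, 3.1667, -11.8333, 3.1667, 1.1667, -0.8333
Σ(xᵢ − x̄)² = 188.8333 ⇒ m₂ = 188.8333/6 = 31.47222
Σ(xᵢ − x̄)³ = -1454.5556 ⇒ m₃ = -1454.5556/6 = -242.42593
m₂^(3/2) = 31.47222^(1.5) = 176.55951
g1 = m₃ / m₂^(3/2) = -242.42593 / 176.55951 ≈ -1.373

-1.373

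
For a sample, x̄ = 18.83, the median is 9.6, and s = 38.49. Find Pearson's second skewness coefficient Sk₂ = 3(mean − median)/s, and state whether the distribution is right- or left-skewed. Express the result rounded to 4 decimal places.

0.7194, right-skewed

Sk₂ = 3(18.83 − 9.6) / 38.49 = 3 × 9.2300 / 38.49
    = 27.6900 / 38.49 ≈ 0.7194
Sk₂ > 0 ⇒ mean > median ⇒ right-skewed (positive skew).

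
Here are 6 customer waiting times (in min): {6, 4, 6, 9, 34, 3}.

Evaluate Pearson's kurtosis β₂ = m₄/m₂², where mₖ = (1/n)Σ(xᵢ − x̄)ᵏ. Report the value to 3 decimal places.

3.981

x̄ = 10.3333
Σ(xᵢ − x̄)² = 693.3333 ⇒ m₂ = 115.55556
Σ(xᵢ − x̄)⁴ = 318933.7778 ⇒ m₄ = 53155.62963
m₂² = 13353.08642
β₂ = m₄/m₂² = 53155.62963 / 13353.08642 ≈ 3.981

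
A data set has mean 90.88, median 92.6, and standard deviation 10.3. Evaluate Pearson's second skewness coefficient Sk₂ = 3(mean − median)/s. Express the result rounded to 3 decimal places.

Sk₂ = 3(90.88 − 92.6) / 10.3 = 3 × -1.7200 / 10.3
    = -5.1600 / 10.3 ≈ -0.501

-0.501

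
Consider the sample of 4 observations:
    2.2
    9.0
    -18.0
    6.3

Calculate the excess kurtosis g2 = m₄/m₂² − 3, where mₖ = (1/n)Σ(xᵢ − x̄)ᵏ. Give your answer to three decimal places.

x̄ = -0.1250
Σ(xᵢ − x̄)² = 449.4675 ⇒ m₂ = 112.36688
Σ(xᵢ − x̄)⁴ = 110756.7097 ⇒ m₄ = 27689.17743
m₂² = 12626.31460
g2 = m₄/m₂² − 3 = 2.19297 − 3 ≈ -0.807

-0.807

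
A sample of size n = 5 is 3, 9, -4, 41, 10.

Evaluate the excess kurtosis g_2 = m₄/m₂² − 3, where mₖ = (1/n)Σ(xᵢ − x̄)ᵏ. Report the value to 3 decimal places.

-0.195

x̄ = 11.8000
Σ(xᵢ − x̄)² = 1190.8000 ⇒ m₂ = 238.16000
Σ(xᵢ − x̄)⁴ = 795384.0160 ⇒ m₄ = 159076.80320
m₂² = 56720.18560
g_2 = m₄/m₂² − 3 = 2.80459 − 3 ≈ -0.195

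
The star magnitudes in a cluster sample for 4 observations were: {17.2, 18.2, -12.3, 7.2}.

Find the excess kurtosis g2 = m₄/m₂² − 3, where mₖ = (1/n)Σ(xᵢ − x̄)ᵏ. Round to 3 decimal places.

x̄ = 7.5750
Σ(xᵢ − x̄)² = 600.6875 ⇒ m₂ = 150.17188
Σ(xᵢ − x̄)⁴ = 177363.9424 ⇒ m₄ = 44340.98560
m₂² = 22551.59204
g2 = m₄/m₂² − 3 = 1.96620 − 3 ≈ -1.034

-1.034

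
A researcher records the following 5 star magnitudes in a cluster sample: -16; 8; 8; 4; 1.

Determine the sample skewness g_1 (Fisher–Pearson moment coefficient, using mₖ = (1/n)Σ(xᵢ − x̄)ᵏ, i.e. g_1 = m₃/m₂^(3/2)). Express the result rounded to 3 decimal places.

-1.192

x̄ = (-16 + 8 + 8 + 4 + 1) / 5 = 1.0000
deviations (xᵢ − x̄): -17.0000, 7.0000, 7.0000, 3.0000, 0.0000
Σ(xᵢ − x̄)² = 396.0000 ⇒ m₂ = 396.0000/5 = 79.20000
Σ(xᵢ − x̄)³ = -4200.0000 ⇒ m₃ = -4200.0000/5 = -840.00000
m₂^(3/2) = 79.20000^(1.5) = 704.83550
g_1 = m₃ / m₂^(3/2) = -840.00000 / 704.83550 ≈ -1.192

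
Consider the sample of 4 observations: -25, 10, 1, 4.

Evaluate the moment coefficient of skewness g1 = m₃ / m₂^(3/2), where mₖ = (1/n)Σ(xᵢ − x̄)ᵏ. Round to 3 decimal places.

-0.950

x̄ = (-25 + 10 + 1 + 4) / 4 = -2.5000
deviations (xᵢ − x̄): -22.5000, 12.5000, 3.5000, 6.5000
Σ(xᵢ − x̄)² = 717.0000 ⇒ m₂ = 717.0000/4 = 179.25000
Σ(xᵢ − x̄)³ = -9120.0000 ⇒ m₃ = -9120.0000/4 = -2280.00000
m₂^(3/2) = 179.25000^(1.5) = 2399.87569
g1 = m₃ / m₂^(3/2) = -2280.00000 / 2399.87569 ≈ -0.950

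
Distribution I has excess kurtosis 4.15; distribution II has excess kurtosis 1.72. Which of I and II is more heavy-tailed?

I

Higher excess kurtosis ⇒ heavier tails relative to the normal distribution.
4.15 vs 1.72: the larger is 4.15, so I has heavier tails.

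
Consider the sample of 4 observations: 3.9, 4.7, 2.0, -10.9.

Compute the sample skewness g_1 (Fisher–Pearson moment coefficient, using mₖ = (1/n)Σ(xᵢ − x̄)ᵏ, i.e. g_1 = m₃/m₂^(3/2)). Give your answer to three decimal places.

x̄ = (3.9 + 4.7 + 2.0 - 10.9) / 4 = -0.0750
deviations (xᵢ − x̄): 3.9750, 4.7750, 2.0750, -10.8250
Σ(xᵢ − x̄)² = 160.0875 ⇒ m₂ = 160.0875/4 = 40.02188
Σ(xᵢ − x̄)³ = -1087.8656 ⇒ m₃ = -1087.8656/4 = -271.96641
m₂^(3/2) = 40.02188^(1.5) = 253.18977
g_1 = m₃ / m₂^(3/2) = -271.96641 / 253.18977 ≈ -1.074

-1.074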